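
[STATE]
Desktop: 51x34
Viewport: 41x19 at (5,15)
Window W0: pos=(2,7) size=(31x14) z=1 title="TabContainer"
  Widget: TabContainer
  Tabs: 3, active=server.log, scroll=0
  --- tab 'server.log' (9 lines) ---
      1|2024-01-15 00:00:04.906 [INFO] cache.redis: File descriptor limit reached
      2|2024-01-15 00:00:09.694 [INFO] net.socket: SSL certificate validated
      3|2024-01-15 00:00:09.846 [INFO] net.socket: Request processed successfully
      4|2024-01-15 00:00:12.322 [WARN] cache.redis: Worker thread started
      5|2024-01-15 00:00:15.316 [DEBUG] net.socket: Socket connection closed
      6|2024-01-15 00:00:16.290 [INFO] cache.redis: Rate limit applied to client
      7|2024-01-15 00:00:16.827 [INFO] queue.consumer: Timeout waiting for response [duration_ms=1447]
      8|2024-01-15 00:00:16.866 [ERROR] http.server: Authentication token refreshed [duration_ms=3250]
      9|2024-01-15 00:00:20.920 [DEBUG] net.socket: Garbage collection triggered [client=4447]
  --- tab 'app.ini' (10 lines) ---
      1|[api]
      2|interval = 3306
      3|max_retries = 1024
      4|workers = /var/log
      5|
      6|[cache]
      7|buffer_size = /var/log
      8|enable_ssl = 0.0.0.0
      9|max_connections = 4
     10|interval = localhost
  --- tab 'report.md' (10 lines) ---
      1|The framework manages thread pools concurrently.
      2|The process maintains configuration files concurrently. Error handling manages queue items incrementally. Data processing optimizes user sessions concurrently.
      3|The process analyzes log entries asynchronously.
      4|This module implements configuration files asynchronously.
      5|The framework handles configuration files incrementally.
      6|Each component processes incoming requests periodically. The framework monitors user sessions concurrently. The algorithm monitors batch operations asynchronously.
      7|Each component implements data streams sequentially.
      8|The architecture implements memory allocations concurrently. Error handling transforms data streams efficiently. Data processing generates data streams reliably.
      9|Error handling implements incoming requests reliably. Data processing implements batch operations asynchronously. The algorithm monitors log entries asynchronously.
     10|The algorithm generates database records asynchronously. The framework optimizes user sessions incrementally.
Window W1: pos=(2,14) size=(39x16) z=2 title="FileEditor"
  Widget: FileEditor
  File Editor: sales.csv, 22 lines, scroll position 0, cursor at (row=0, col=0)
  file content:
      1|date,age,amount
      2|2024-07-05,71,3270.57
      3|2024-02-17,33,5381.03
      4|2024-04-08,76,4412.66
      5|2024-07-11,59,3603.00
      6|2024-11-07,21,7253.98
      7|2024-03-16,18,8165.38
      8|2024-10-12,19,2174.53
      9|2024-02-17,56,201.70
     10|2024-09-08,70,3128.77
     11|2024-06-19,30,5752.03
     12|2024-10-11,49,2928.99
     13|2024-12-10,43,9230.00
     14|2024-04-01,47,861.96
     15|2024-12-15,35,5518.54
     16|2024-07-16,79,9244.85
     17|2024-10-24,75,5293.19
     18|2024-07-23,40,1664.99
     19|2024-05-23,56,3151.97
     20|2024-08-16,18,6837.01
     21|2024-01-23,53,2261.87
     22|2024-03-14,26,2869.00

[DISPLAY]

ileEditor                          ┃     
───────────────────────────────────┨     
te,age,amount                     ▲┃     
24-07-05,71,3270.57               █┃     
24-02-17,33,5381.03               ░┃     
24-04-08,76,4412.66               ░┃     
24-07-11,59,3603.00               ░┃     
24-11-07,21,7253.98               ░┃     
24-03-16,18,8165.38               ░┃     
24-10-12,19,2174.53               ░┃     
24-02-17,56,201.70                ░┃     
24-09-08,70,3128.77               ░┃     
24-06-19,30,5752.03               ░┃     
24-10-11,49,2928.99               ▼┃     
━━━━━━━━━━━━━━━━━━━━━━━━━━━━━━━━━━━┛     
                                         
                                         
                                         
                                         


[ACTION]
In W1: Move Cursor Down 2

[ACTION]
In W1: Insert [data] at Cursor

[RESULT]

ileEditor                          ┃     
───────────────────────────────────┨     
te,age,amount                     ▲┃     
24-07-05,71,3270.57               █┃     
ta█024-02-17,33,5381.03           ░┃     
24-04-08,76,4412.66               ░┃     
24-07-11,59,3603.00               ░┃     
24-11-07,21,7253.98               ░┃     
24-03-16,18,8165.38               ░┃     
24-10-12,19,2174.53               ░┃     
24-02-17,56,201.70                ░┃     
24-09-08,70,3128.77               ░┃     
24-06-19,30,5752.03               ░┃     
24-10-11,49,2928.99               ▼┃     
━━━━━━━━━━━━━━━━━━━━━━━━━━━━━━━━━━━┛     
                                         
                                         
                                         
                                         


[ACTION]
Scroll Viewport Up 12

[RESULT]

                                         
                                         
                                         
                                         
━━━━━━━━━━━━━━━━━━━━━━━━━━━┓             
abContainer                ┃             
───────────────────────────┨             
erver.log]│ app.ini │ repor┃             
───────────────────────────┃             
24-01-15 00:00:04.906 [INFO┃             
24-01-15 00:00:09.694 [INFO┃             
━━━━━━━━━━━━━━━━━━━━━━━━━━━━━━━━━━━┓     
ileEditor                          ┃     
───────────────────────────────────┨     
te,age,amount                     ▲┃     
24-07-05,71,3270.57               █┃     
ta█024-02-17,33,5381.03           ░┃     
24-04-08,76,4412.66               ░┃     
24-07-11,59,3603.00               ░┃     


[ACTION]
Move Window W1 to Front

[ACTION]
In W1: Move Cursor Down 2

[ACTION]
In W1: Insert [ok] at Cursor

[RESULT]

                                         
                                         
                                         
                                         
━━━━━━━━━━━━━━━━━━━━━━━━━━━┓             
abContainer                ┃             
───────────────────────────┨             
erver.log]│ app.ini │ repor┃             
───────────────────────────┃             
24-01-15 00:00:04.906 [INFO┃             
24-01-15 00:00:09.694 [INFO┃             
━━━━━━━━━━━━━━━━━━━━━━━━━━━━━━━━━━━┓     
ileEditor                          ┃     
───────────────────────────────────┨     
te,age,amount                     ▲┃     
24-07-05,71,3270.57               █┃     
ta2024-02-17,33,5381.03           ░┃     
24-04-08,76,4412.66               ░┃     
24ok█07-11,59,3603.00             ░┃     


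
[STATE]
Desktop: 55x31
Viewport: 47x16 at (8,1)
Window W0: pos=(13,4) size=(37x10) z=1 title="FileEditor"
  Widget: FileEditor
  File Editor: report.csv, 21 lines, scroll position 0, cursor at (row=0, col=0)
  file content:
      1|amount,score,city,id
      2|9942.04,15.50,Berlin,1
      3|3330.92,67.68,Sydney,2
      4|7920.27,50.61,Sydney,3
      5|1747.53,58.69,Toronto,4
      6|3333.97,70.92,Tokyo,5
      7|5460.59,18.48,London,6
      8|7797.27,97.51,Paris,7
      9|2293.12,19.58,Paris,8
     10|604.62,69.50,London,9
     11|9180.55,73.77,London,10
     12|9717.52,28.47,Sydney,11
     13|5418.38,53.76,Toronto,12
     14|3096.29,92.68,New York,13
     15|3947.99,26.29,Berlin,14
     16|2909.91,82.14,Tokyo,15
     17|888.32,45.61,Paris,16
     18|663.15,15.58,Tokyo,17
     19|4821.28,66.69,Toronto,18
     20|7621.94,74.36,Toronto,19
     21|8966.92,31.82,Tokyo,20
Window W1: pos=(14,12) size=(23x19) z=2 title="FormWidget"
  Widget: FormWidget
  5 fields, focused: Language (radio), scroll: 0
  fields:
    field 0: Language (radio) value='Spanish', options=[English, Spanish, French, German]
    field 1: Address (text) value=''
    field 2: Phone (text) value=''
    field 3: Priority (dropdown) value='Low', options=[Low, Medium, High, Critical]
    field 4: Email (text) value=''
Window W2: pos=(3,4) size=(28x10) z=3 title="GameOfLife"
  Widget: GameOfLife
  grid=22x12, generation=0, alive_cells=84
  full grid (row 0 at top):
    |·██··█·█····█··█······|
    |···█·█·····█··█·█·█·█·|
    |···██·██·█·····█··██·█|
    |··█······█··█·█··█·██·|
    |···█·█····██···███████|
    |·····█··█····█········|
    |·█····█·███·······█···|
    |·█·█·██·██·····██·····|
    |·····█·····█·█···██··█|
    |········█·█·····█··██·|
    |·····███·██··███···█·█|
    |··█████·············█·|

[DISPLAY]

                                               
                                               
                                               
━━━━━━━━━━━━━━━━━━━━━━┓━━━━━━━━━━━━━━━━━━┓     
eOfLife               ┃                  ┃     
──────────────────────┨──────────────────┨     
 0                    ┃,id              ▲┃     
·····█··█·█··█·██·    ┃lin,1            █┃     
·█····██···███████    ┃ney,2            ░┃     
·█··█····█········    ┃ney,3            ░┃     
··█·███·······█···    ┃onto,4           ░┃     
·██·██·····██·····    ┃━━━━━┓           ▼┃     
━━━━━━━━━━━━━━━━━━━━━━┛     ┃━━━━━━━━━━━━┛     
      ┠─────────────────────┨                  
      ┃> Language:   ( ) Eng┃                  
      ┃  Address:    [     ]┃                  


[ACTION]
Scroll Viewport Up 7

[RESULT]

                                               
                                               
                                               
                                               
━━━━━━━━━━━━━━━━━━━━━━┓━━━━━━━━━━━━━━━━━━┓     
eOfLife               ┃                  ┃     
──────────────────────┨──────────────────┨     
 0                    ┃,id              ▲┃     
·····█··█·█··█·██·    ┃lin,1            █┃     
·█····██···███████    ┃ney,2            ░┃     
·█··█····█········    ┃ney,3            ░┃     
··█·███·······█···    ┃onto,4           ░┃     
·██·██·····██·····    ┃━━━━━┓           ▼┃     
━━━━━━━━━━━━━━━━━━━━━━┛     ┃━━━━━━━━━━━━┛     
      ┠─────────────────────┨                  
      ┃> Language:   ( ) Eng┃                  


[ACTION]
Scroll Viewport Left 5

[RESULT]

                                               
                                               
                                               
                                               
┏━━━━━━━━━━━━━━━━━━━━━━━━━━┓━━━━━━━━━━━━━━━━━━┓
┃ GameOfLife               ┃                  ┃
┠──────────────────────────┨──────────────────┨
┃Gen: 0                    ┃,id              ▲┃
┃··█······█··█·█··█·██·    ┃lin,1            █┃
┃···█·█····██···███████    ┃ney,2            ░┃
┃·····█··█····█········    ┃ney,3            ░┃
┃·█····█·███·······█···    ┃onto,4           ░┃
┃·█·█·██·██·····██·····    ┃━━━━━┓           ▼┃
┗━━━━━━━━━━━━━━━━━━━━━━━━━━┛     ┃━━━━━━━━━━━━┛
           ┠─────────────────────┨             
           ┃> Language:   ( ) Eng┃             


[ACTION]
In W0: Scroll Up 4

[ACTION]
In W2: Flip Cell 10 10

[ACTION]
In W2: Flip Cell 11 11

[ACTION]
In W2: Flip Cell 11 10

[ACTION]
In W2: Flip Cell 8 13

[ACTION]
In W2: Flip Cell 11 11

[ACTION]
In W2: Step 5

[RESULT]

                                               
                                               
                                               
                                               
┏━━━━━━━━━━━━━━━━━━━━━━━━━━┓━━━━━━━━━━━━━━━━━━┓
┃ GameOfLife               ┃                  ┃
┠──────────────────────────┨──────────────────┨
┃Gen: 5                    ┃,id              ▲┃
┃··██·█·██···███····█··    ┃lin,1            █┃
┃··█████··█··██········    ┃ney,2            ░┃
┃···███···██··██····█··    ┃ney,3            ░┃
┃····██·█······██······    ┃onto,4           ░┃
┃················█·····    ┃━━━━━┓           ▼┃
┗━━━━━━━━━━━━━━━━━━━━━━━━━━┛     ┃━━━━━━━━━━━━┛
           ┠─────────────────────┨             
           ┃> Language:   ( ) Eng┃             


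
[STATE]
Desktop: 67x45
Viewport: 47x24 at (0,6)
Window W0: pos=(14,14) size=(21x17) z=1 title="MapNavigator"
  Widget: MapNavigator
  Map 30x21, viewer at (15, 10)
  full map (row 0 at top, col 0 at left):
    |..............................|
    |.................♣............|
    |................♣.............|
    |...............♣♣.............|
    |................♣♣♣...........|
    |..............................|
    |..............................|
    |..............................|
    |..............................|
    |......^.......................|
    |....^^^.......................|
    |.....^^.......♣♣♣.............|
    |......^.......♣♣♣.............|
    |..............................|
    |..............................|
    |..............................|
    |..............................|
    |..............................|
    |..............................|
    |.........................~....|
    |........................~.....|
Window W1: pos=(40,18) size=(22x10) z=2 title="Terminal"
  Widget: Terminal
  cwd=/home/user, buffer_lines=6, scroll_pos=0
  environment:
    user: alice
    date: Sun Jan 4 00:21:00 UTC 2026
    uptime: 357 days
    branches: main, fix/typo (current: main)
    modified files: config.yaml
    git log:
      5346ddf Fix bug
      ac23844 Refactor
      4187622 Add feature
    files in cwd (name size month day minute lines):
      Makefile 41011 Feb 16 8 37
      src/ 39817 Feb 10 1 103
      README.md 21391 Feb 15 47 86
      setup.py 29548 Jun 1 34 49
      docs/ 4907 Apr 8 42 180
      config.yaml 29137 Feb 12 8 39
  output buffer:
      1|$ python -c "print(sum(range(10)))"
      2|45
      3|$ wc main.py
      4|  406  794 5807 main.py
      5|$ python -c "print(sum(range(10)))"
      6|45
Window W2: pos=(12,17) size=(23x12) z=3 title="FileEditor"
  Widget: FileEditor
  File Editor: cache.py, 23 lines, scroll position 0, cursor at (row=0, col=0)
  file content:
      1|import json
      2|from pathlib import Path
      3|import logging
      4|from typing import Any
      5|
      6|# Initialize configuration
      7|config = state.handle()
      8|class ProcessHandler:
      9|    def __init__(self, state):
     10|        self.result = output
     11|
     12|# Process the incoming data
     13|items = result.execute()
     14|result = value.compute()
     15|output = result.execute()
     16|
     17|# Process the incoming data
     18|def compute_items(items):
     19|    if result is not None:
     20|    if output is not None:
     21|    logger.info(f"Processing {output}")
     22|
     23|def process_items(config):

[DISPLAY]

                                               
                                               
                                               
                                               
                                               
                                               
                                               
                                               
              ┏━━━━━━━━━━━━━━━━━━━┓            
              ┃ MapNavigator      ┃            
              ┠───────────────────┨            
            ┏━━━━━━━━━━━━━━━━━━━━━┓            
            ┃ FileEditor          ┃     ┏━━━━━━
            ┠─────────────────────┨     ┃ Termi
            ┃█mport json         ▲┃     ┠──────
            ┃from pathlib import █┃     ┃$ pyth
            ┃import logging      ░┃     ┃45    
            ┃from typing import A░┃     ┃$ wc m
            ┃                    ░┃     ┃  406 
            ┃# Initialize configu░┃     ┃$ pyth
            ┃config = state.handl░┃     ┃45    
            ┃class ProcessHandler▼┃     ┗━━━━━━
            ┗━━━━━━━━━━━━━━━━━━━━━┛            
              ┃...................┃            


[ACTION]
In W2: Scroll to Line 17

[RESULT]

                                               
                                               
                                               
                                               
                                               
                                               
                                               
                                               
              ┏━━━━━━━━━━━━━━━━━━━┓            
              ┃ MapNavigator      ┃            
              ┠───────────────────┨            
            ┏━━━━━━━━━━━━━━━━━━━━━┓            
            ┃ FileEditor          ┃     ┏━━━━━━
            ┠─────────────────────┨     ┃ Termi
            ┃                    ▲┃     ┠──────
            ┃# Process the incomi░┃     ┃$ pyth
            ┃def compute_items(it░┃     ┃45    
            ┃    if result is not░┃     ┃$ wc m
            ┃    if output is not░┃     ┃  406 
            ┃    logger.info(f"Pr░┃     ┃$ pyth
            ┃                    █┃     ┃45    
            ┃def process_items(co▼┃     ┗━━━━━━
            ┗━━━━━━━━━━━━━━━━━━━━━┛            
              ┃...................┃            


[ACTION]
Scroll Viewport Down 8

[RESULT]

              ┏━━━━━━━━━━━━━━━━━━━┓            
              ┃ MapNavigator      ┃            
              ┠───────────────────┨            
            ┏━━━━━━━━━━━━━━━━━━━━━┓            
            ┃ FileEditor          ┃     ┏━━━━━━
            ┠─────────────────────┨     ┃ Termi
            ┃                    ▲┃     ┠──────
            ┃# Process the incomi░┃     ┃$ pyth
            ┃def compute_items(it░┃     ┃45    
            ┃    if result is not░┃     ┃$ wc m
            ┃    if output is not░┃     ┃  406 
            ┃    logger.info(f"Pr░┃     ┃$ pyth
            ┃                    █┃     ┃45    
            ┃def process_items(co▼┃     ┗━━━━━━
            ┗━━━━━━━━━━━━━━━━━━━━━┛            
              ┃...................┃            
              ┗━━━━━━━━━━━━━━━━━━━┛            
                                               
                                               
                                               
                                               
                                               
                                               
                                               


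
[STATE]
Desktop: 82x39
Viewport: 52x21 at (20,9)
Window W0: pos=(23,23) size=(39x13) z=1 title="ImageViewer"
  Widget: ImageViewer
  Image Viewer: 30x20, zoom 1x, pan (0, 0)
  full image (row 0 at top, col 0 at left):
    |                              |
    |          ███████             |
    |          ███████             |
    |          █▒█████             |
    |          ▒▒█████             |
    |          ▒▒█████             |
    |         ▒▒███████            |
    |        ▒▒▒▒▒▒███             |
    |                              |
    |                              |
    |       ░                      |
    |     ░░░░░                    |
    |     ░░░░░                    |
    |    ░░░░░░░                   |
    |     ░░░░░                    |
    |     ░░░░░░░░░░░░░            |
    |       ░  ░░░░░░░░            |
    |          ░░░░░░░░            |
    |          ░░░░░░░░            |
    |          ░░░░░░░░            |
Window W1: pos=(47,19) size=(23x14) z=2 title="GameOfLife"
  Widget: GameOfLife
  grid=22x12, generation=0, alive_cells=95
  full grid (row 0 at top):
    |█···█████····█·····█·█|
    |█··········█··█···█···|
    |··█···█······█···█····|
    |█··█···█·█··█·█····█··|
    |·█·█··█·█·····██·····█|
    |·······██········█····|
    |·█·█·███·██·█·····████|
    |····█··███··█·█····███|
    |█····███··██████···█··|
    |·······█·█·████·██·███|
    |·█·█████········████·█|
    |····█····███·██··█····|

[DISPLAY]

                                                    
                                                    
                                                    
                                                    
                                                    
                                                    
                                                    
                                                    
                                                    
                                                    
                           ┏━━━━━━━━━━━━━━━━━━━━━┓  
                           ┃ GameOfLife          ┃  
                           ┠─────────────────────┨  
                           ┃Gen: 0               ┃  
   ┏━━━━━━━━━━━━━━━━━━━━━━━┃█··········█··█···█··┃  
   ┃ ImageViewer           ┃··█···█······█···█···┃  
   ┠───────────────────────┃█··█···█·█··█·█····█·┃  
   ┃                       ┃·█·█··█·█·····██·····┃  
   ┃          ███████      ┃·······██········█···┃  
   ┃          ███████      ┃·█·█·███·██·█·····███┃  
   ┃          █▒█████      ┃····█··███··█·█····██┃  


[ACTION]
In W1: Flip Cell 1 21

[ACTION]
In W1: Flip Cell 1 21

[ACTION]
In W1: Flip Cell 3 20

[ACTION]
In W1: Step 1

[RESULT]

                                                    
                                                    
                                                    
                                                    
                                                    
                                                    
                                                    
                                                    
                                                    
                                                    
                           ┏━━━━━━━━━━━━━━━━━━━━━┓  
                           ┃ GameOfLife          ┃  
                           ┠─────────────────────┨  
                           ┃Gen: 1               ┃  
   ┏━━━━━━━━━━━━━━━━━━━━━━━┃·█··········███···█··┃  
   ┃ ImageViewer           ┃·█··········███···██·┃  
   ┠───────────────────────┃·█·█··███·····██····█┃  
   ┃                       ┃··█···█··█···███····█┃  
   ┃          ███████      ┃····██············██·┃  
   ┃          ███████      ┃····██····██·█····█··┃  
   ┃          █▒█████      ┃····█·········██·····┃  


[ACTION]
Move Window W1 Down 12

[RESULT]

                                                    
                                                    
                                                    
                                                    
                                                    
                                                    
                                                    
                                                    
                                                    
                                                    
                                                    
                                                    
                                                    
                                                    
   ┏━━━━━━━━━━━━━━━━━━━━━━━━━━━━━━━━━━━━━┓          
   ┃ ImageViewer                         ┃          
   ┠───────────────────────┏━━━━━━━━━━━━━━━━━━━━━┓  
   ┃                       ┃ GameOfLife          ┃  
   ┃          ███████      ┠─────────────────────┨  
   ┃          ███████      ┃Gen: 1               ┃  
   ┃          █▒█████      ┃·█··········███···█··┃  


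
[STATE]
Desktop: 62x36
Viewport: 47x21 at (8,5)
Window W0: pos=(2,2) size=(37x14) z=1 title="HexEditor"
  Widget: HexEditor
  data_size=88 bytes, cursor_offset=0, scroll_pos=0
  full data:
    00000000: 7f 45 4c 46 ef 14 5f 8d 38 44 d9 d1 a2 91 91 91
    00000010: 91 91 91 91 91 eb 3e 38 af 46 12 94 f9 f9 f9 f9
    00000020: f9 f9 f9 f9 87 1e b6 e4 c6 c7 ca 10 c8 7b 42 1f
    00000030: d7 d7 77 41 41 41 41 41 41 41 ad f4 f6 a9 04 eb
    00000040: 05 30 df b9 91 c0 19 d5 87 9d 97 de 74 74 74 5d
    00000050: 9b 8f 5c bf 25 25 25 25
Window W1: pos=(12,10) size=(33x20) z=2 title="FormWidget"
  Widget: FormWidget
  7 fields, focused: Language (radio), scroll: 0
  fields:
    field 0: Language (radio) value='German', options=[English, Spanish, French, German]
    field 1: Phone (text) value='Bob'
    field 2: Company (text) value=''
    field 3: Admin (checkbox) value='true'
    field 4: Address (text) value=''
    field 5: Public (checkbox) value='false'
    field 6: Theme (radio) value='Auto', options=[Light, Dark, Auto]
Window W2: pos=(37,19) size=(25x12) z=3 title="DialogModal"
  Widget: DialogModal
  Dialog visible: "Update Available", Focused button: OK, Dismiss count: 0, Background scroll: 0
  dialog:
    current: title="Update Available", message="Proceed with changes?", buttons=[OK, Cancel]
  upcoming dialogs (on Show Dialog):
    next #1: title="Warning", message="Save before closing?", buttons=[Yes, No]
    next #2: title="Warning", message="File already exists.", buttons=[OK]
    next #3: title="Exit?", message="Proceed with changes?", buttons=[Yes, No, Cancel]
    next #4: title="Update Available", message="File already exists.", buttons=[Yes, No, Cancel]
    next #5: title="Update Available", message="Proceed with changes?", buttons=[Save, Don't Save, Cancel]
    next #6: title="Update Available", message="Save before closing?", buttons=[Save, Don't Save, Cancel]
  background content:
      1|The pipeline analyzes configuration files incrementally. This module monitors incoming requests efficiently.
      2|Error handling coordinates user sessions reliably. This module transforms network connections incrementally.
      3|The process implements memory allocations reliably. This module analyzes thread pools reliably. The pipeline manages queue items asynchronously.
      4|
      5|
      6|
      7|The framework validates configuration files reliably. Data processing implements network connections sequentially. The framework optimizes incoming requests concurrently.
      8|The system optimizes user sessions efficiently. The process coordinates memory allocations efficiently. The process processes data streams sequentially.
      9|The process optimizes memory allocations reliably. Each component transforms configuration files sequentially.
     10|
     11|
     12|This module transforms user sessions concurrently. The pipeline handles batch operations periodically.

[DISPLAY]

000  7F 45 4c 46 ef 14 5f 8d  ┃                
010  91 91 91 91 91 eb 3e 38  ┃                
020  f9 f9 f9 f9 87 1e b6 e4  ┃                
030  d7 d7 77 41 41 41 41 41  ┃                
040  05 30 df b9 91 c0 19 d5  ┃                
050 ┏━━━━━━━━━━━━━━━━━━━━━━━━━━━━━━━┓          
    ┃ FormWidget                    ┃          
    ┠───────────────────────────────┨          
    ┃> Language:   ( ) English  ( ) ┃          
    ┃  Phone:      [Bob            ]┃          
━━━━┃  Company:    [               ]┃          
    ┃  Admin:      [x]              ┃          
    ┃  Address:    [               ]┃          
    ┃  Public:     [ ]              ┃          
    ┃  Theme:      ( ) Light ┏━━━━━━━━━━━━━━━━━
    ┃                        ┃ DialogModal     
    ┃                        ┠─────────────────
    ┃                        ┃The pipeline anal
    ┃                        ┃Er┌──────────────
    ┃                        ┃Th│ Update Availa
    ┃                        ┃  │Proceed with c


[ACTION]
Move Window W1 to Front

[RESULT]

000  7F 45 4c 46 ef 14 5f 8d  ┃                
010  91 91 91 91 91 eb 3e 38  ┃                
020  f9 f9 f9 f9 87 1e b6 e4  ┃                
030  d7 d7 77 41 41 41 41 41  ┃                
040  05 30 df b9 91 c0 19 d5  ┃                
050 ┏━━━━━━━━━━━━━━━━━━━━━━━━━━━━━━━┓          
    ┃ FormWidget                    ┃          
    ┠───────────────────────────────┨          
    ┃> Language:   ( ) English  ( ) ┃          
    ┃  Phone:      [Bob            ]┃          
━━━━┃  Company:    [               ]┃          
    ┃  Admin:      [x]              ┃          
    ┃  Address:    [               ]┃          
    ┃  Public:     [ ]              ┃          
    ┃  Theme:      ( ) Light  ( ) Da┃━━━━━━━━━━
    ┃                               ┃Modal     
    ┃                               ┃──────────
    ┃                               ┃eline anal
    ┃                               ┃──────────
    ┃                               ┃ate Availa
    ┃                               ┃eed with c


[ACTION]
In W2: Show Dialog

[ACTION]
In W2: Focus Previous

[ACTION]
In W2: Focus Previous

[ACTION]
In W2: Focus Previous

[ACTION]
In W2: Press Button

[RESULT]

000  7F 45 4c 46 ef 14 5f 8d  ┃                
010  91 91 91 91 91 eb 3e 38  ┃                
020  f9 f9 f9 f9 87 1e b6 e4  ┃                
030  d7 d7 77 41 41 41 41 41  ┃                
040  05 30 df b9 91 c0 19 d5  ┃                
050 ┏━━━━━━━━━━━━━━━━━━━━━━━━━━━━━━━┓          
    ┃ FormWidget                    ┃          
    ┠───────────────────────────────┨          
    ┃> Language:   ( ) English  ( ) ┃          
    ┃  Phone:      [Bob            ]┃          
━━━━┃  Company:    [               ]┃          
    ┃  Admin:      [x]              ┃          
    ┃  Address:    [               ]┃          
    ┃  Public:     [ ]              ┃          
    ┃  Theme:      ( ) Light  ( ) Da┃━━━━━━━━━━
    ┃                               ┃Modal     
    ┃                               ┃──────────
    ┃                               ┃eline anal
    ┃                               ┃andling co
    ┃                               ┃cess imple
    ┃                               ┃          


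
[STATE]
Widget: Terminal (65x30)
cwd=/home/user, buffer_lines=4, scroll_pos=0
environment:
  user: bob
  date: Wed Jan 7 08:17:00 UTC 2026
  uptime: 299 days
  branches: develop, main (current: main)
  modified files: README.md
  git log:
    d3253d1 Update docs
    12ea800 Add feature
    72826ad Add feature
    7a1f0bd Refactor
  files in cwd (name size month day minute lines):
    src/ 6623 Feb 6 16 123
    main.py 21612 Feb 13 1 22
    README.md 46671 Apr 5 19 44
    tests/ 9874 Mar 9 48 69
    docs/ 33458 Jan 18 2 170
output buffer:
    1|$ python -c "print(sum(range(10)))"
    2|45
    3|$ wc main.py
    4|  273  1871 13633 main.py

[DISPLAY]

$ python -c "print(sum(range(10)))"                              
45                                                               
$ wc main.py                                                     
  273  1871 13633 main.py                                        
$ █                                                              
                                                                 
                                                                 
                                                                 
                                                                 
                                                                 
                                                                 
                                                                 
                                                                 
                                                                 
                                                                 
                                                                 
                                                                 
                                                                 
                                                                 
                                                                 
                                                                 
                                                                 
                                                                 
                                                                 
                                                                 
                                                                 
                                                                 
                                                                 
                                                                 
                                                                 


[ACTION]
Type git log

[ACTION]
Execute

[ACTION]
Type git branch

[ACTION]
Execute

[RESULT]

$ python -c "print(sum(range(10)))"                              
45                                                               
$ wc main.py                                                     
  273  1871 13633 main.py                                        
$ git log                                                        
d3253d1 Update docs                                              
12ea800 Add feature                                              
72826ad Add feature                                              
7a1f0bd Refactor                                                 
$ git branch                                                     
  develop                                                        
* main                                                           
$ █                                                              
                                                                 
                                                                 
                                                                 
                                                                 
                                                                 
                                                                 
                                                                 
                                                                 
                                                                 
                                                                 
                                                                 
                                                                 
                                                                 
                                                                 
                                                                 
                                                                 
                                                                 
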